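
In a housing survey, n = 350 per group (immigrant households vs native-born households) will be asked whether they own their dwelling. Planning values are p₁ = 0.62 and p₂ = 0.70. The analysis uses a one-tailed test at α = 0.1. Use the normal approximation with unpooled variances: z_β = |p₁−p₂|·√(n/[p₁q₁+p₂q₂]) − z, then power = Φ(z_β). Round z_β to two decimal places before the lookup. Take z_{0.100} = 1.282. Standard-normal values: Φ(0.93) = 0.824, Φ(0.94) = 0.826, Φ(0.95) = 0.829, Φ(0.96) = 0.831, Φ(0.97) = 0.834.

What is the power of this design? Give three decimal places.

Power ≈ 0.831

z_β = |p₁−p₂|·√(n/[p₁q₁+p₂q₂]) − z_α
    = 0.08 · √(350/0.4456) − 1.282
    = 0.08 · 28.0260 − 1.282
    = 2.2421 − 1.282 = 0.9601 → 0.96
Power = Φ(0.96) = 0.831.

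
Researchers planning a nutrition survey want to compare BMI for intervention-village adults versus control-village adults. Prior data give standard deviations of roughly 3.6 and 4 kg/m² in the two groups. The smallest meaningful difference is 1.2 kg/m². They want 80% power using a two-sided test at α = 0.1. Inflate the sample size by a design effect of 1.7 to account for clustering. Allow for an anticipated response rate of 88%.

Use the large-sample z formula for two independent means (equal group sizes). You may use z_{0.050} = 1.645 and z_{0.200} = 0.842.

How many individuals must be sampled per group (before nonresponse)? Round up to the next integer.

n = (z_{α/2} + z_β)² · (σ₁² + σ₂²) / δ²
  = (1.645 + 0.842)² · (3.6² + 4² = 28.96) / 1.2²
  = 6.1852 · 28.96 / 1.44
  = 124.39
Design effect: 1.7 × 124.39 = 211.46.
Adjust for 88% response: 211.46 / 0.88 = 240.30.
Round up → n = 241 per group.

n = 241 per group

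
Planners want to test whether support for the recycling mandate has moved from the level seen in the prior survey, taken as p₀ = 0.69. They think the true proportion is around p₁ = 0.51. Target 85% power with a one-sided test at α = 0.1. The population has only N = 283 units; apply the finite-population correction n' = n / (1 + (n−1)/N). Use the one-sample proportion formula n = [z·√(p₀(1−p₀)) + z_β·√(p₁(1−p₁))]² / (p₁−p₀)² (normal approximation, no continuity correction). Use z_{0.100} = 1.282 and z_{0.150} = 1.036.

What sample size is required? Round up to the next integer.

n = 34

n = [z_α·√(p₀q₀) + z_β·√(p₁q₁)]² / (p₁ − p₀)²
  = [1.282·√(0.69·0.31) + 1.036·√(0.51·0.49)]² / (-0.18)²
  = [1.282·0.4625 + 1.036·0.4999]² / 0.0324
  = [1.1108]² / 0.0324
  = 38.08
Finite-population correction (N = 283): 38.08 / (1 + (38.08 − 1)/283) = 33.67.
Round up → n = 34.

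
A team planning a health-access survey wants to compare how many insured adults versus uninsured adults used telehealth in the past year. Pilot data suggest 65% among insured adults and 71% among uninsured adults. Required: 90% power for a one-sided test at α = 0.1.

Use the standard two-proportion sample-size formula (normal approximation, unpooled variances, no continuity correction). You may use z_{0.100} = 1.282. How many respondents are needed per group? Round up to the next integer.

n = 792 per group

n = (z_α + z_β)² · [p₁(1−p₁) + p₂(1−p₂)] / (p₁ − p₂)²
  = (1.282 + 1.282)² · (0.65·0.35 + 0.71·0.29) / (-0.06)²
  = (2.564)² · (0.2275 + 0.2059) / 0.0036
  = 6.5741 · 0.4334 / 0.0036
  = 791.45
Round up → n = 792 per group.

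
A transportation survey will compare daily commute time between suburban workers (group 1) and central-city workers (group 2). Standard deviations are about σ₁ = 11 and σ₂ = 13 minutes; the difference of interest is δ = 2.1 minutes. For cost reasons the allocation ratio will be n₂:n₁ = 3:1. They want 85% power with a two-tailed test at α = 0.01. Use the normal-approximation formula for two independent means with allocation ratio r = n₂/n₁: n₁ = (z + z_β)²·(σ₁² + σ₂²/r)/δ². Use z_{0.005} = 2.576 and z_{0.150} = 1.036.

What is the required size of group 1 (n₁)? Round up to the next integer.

n₁ = (z_{α/2} + z_β)² · (σ₁² + σ₂²/r) / δ²
   = (2.576 + 1.036)² · (11² + 13²/3) / 2.1²
   = 13.0465 · (121 + 56.3333) / 4.41
   = 13.0465 · 177.3333 / 4.41
   = 524.62
Round up → n₁ = 525; n₂ = r·n₁ = 3 × 525 = 1575.

n₁ = 525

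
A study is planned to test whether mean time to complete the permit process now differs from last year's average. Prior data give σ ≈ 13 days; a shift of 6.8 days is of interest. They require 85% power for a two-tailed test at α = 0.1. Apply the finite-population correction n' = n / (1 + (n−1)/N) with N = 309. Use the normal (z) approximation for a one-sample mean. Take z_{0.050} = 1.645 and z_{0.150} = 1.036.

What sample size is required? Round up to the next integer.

n = (z_{α/2} + z_β)² · σ² / δ²
  = (1.645 + 1.036)² · 13² / 6.8²
  = 7.1878 · 169 / 46.24
  = 26.27
Finite-population correction (N = 309): 26.27 / (1 + (26.27 − 1)/309) = 24.28.
Round up → n = 25.

n = 25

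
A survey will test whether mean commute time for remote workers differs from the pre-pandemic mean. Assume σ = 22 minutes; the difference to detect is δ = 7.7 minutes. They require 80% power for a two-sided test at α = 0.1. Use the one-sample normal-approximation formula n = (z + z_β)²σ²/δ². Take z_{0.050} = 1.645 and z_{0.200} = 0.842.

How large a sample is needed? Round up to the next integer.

n = 51

n = (z_{α/2} + z_β)² · σ² / δ²
  = (1.645 + 0.842)² · 22² / 7.7²
  = 6.1852 · 484 / 59.29
  = 50.49
Round up → n = 51.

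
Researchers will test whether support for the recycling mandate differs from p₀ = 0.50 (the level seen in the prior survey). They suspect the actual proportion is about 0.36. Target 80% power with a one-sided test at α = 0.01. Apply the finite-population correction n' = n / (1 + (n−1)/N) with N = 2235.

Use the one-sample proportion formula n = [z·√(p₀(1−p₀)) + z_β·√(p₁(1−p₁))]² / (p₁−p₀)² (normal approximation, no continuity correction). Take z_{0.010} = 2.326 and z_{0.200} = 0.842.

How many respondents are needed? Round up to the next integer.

n = [z_α·√(p₀q₀) + z_β·√(p₁q₁)]² / (p₁ − p₀)²
  = [2.326·√(0.50·0.50) + 0.842·√(0.36·0.64)]² / (-0.14)²
  = [2.326·0.5000 + 0.842·0.4800]² / 0.0196
  = [1.5672]² / 0.0196
  = 125.31
Finite-population correction (N = 2235): 125.31 / (1 + (125.31 − 1)/2235) = 118.70.
Round up → n = 119.

n = 119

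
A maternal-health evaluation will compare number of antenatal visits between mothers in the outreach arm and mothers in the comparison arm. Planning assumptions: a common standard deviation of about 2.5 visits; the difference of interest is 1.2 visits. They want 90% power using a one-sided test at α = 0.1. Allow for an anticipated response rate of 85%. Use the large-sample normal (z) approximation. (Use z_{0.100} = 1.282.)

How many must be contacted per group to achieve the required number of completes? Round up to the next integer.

n = 68 per group

n = (z_α + z_β)² · (σ₁² + σ₂²) / δ²
  = (1.282 + 1.282)² · (2·2.5² = 12.5) / 1.2²
  = 6.5741 · 12.5 / 1.44
  = 57.07
Adjust for 85% response: 57.07 / 0.85 = 67.14.
Round up → n = 68 per group.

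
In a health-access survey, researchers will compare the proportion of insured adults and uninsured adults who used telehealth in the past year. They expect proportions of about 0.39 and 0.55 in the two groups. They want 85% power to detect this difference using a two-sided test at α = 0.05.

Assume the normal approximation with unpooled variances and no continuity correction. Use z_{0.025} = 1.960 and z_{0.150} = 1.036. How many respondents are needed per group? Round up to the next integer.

n = 171 per group

n = (z_{α/2} + z_β)² · [p₁(1−p₁) + p₂(1−p₂)] / (p₁ − p₂)²
  = (1.960 + 1.036)² · (0.39·0.61 + 0.55·0.45) / (-0.16)²
  = (2.996)² · (0.2379 + 0.2475) / 0.0256
  = 8.9760 · 0.4854 / 0.0256
  = 170.19
Round up → n = 171 per group.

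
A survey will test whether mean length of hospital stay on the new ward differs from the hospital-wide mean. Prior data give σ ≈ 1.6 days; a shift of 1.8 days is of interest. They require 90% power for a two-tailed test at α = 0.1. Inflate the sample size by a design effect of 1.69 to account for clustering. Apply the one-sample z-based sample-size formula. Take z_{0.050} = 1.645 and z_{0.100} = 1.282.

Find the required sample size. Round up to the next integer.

n = 12

n = (z_{α/2} + z_β)² · σ² / δ²
  = (1.645 + 1.282)² · 1.6² / 1.8²
  = 8.5673 · 2.56 / 3.24
  = 6.77
Design effect: 1.69 × 6.77 = 11.44.
Round up → n = 12.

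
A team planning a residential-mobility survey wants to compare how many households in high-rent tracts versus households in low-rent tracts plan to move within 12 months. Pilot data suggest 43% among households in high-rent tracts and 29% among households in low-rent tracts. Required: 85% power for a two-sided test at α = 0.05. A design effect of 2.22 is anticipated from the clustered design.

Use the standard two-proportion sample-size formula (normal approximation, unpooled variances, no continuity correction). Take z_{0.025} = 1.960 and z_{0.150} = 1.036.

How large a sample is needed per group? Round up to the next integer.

n = (z_{α/2} + z_β)² · [p₁(1−p₁) + p₂(1−p₂)] / (p₁ − p₂)²
  = (1.960 + 1.036)² · (0.43·0.57 + 0.29·0.71) / (0.14)²
  = (2.996)² · (0.2451 + 0.2059) / 0.0196
  = 8.9760 · 0.4510 / 0.0196
  = 206.54
Design effect: 2.22 × 206.54 = 458.52.
Round up → n = 459 per group.

n = 459 per group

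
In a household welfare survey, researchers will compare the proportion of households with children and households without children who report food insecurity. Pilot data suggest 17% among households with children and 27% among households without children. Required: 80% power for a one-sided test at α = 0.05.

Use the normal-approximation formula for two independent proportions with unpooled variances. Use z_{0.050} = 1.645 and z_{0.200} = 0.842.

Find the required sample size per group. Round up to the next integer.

n = (z_α + z_β)² · [p₁(1−p₁) + p₂(1−p₂)] / (p₁ − p₂)²
  = (1.645 + 0.842)² · (0.17·0.83 + 0.27·0.73) / (-0.10)²
  = (2.487)² · (0.1411 + 0.1971) / 0.0100
  = 6.1852 · 0.3382 / 0.0100
  = 209.18
Round up → n = 210 per group.

n = 210 per group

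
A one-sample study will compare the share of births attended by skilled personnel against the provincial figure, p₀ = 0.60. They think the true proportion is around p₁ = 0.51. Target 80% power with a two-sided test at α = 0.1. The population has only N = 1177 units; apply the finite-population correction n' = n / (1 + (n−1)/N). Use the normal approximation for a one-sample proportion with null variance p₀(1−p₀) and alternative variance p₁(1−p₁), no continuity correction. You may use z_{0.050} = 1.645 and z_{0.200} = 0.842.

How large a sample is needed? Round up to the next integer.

n = 161

n = [z_{α/2}·√(p₀q₀) + z_β·√(p₁q₁)]² / (p₁ − p₀)²
  = [1.645·√(0.60·0.40) + 0.842·√(0.51·0.49)]² / (-0.09)²
  = [1.645·0.4899 + 0.842·0.4999]² / 0.0081
  = [1.2268]² / 0.0081
  = 185.81
Finite-population correction (N = 1177): 185.81 / (1 + (185.81 − 1)/1177) = 160.59.
Round up → n = 161.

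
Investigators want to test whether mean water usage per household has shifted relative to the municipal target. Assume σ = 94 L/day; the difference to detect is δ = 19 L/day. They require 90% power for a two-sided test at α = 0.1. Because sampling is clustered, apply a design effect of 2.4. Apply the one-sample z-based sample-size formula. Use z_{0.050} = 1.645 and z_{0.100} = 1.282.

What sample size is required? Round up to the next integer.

n = 504

n = (z_{α/2} + z_β)² · σ² / δ²
  = (1.645 + 1.282)² · 94² / 19²
  = 8.5673 · 8836 / 361
  = 209.70
Design effect: 2.4 × 209.70 = 503.27.
Round up → n = 504.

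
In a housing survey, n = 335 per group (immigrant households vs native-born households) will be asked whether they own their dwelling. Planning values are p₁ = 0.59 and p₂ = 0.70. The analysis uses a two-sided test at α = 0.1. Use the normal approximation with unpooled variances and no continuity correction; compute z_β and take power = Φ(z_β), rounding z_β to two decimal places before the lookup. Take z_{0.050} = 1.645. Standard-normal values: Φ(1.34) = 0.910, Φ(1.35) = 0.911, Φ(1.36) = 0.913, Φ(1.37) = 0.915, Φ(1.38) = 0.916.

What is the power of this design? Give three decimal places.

Power ≈ 0.911

z_β = |p₁−p₂|·√(n/[p₁q₁+p₂q₂]) − z_{α/2}
    = 0.11 · √(335/0.4519) − 1.645
    = 0.11 · 27.2271 − 1.645
    = 2.9950 − 1.645 = 1.3500 → 1.35
Power = Φ(1.35) = 0.911.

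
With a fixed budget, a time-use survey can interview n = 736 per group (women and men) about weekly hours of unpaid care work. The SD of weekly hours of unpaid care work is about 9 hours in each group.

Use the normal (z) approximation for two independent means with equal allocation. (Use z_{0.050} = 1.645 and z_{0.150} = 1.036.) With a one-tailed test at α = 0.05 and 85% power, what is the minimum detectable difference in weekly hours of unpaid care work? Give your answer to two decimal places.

Minimum detectable difference ≈ 1.26 hours

δ = (z_α + z_β) · √((σ₁²+σ₂²)/n)
  = (1.645 + 1.036) · √(162/736)
  = 2.681 · √0.22011
  = 2.681 · 0.4692
  = 1.2578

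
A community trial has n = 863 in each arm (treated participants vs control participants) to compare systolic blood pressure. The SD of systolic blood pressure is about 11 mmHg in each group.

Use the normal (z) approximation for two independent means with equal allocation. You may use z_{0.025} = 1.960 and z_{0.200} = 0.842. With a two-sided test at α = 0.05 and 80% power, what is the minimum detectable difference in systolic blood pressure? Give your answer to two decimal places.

Minimum detectable difference ≈ 1.48 mmHg

δ = (z_{α/2} + z_β) · √((σ₁²+σ₂²)/n)
  = (1.960 + 0.842) · √(242/863)
  = 2.802 · √0.28042
  = 2.802 · 0.5295
  = 1.4838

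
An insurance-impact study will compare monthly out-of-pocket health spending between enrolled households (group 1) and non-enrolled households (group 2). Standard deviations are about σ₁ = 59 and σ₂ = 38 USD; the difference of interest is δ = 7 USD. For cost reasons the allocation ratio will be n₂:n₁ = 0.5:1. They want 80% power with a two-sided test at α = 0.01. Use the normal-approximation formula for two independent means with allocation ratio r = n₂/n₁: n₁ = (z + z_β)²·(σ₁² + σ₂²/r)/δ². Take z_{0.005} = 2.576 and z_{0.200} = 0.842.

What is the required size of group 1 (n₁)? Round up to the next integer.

n₁ = 1519

n₁ = (z_{α/2} + z_β)² · (σ₁² + σ₂²/r) / δ²
   = (2.576 + 0.842)² · (59² + 38²/0.5) / 7²
   = 11.6827 · (3481 + 2888) / 49
   = 11.6827 · 6369 / 49
   = 1518.52
Round up → n₁ = 1519; n₂ = r·n₁ = 0.5 × 1519 = 760.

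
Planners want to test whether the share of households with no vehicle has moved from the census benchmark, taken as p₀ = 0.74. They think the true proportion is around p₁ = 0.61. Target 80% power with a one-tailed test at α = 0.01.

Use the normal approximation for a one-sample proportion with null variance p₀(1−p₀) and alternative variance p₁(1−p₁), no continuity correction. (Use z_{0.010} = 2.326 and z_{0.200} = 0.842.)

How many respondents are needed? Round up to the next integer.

n = 122

n = [z_α·√(p₀q₀) + z_β·√(p₁q₁)]² / (p₁ − p₀)²
  = [2.326·√(0.74·0.26) + 0.842·√(0.61·0.39)]² / (-0.13)²
  = [2.326·0.4386 + 0.842·0.4877]² / 0.0169
  = [1.4309]² / 0.0169
  = 121.16
Round up → n = 122.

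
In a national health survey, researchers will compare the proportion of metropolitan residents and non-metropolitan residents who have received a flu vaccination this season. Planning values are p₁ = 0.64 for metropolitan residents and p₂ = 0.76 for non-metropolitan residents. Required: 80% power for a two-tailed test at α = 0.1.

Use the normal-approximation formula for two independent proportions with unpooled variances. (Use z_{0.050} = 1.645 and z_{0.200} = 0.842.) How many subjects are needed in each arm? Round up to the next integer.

n = 178 per group

n = (z_{α/2} + z_β)² · [p₁(1−p₁) + p₂(1−p₂)] / (p₁ − p₂)²
  = (1.645 + 0.842)² · (0.64·0.36 + 0.76·0.24) / (-0.12)²
  = (2.487)² · (0.2304 + 0.1824) / 0.0144
  = 6.1852 · 0.4128 / 0.0144
  = 177.31
Round up → n = 178 per group.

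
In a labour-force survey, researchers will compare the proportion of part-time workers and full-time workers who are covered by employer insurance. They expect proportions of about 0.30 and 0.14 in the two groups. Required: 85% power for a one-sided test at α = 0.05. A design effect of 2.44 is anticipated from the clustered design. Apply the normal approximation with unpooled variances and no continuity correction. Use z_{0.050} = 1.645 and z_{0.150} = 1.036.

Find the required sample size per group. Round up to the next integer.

n = (z_α + z_β)² · [p₁(1−p₁) + p₂(1−p₂)] / (p₁ − p₂)²
  = (1.645 + 1.036)² · (0.30·0.70 + 0.14·0.86) / (0.16)²
  = (2.681)² · (0.2100 + 0.1204) / 0.0256
  = 7.1878 · 0.3304 / 0.0256
  = 92.77
Design effect: 2.44 × 92.77 = 226.35.
Round up → n = 227 per group.

n = 227 per group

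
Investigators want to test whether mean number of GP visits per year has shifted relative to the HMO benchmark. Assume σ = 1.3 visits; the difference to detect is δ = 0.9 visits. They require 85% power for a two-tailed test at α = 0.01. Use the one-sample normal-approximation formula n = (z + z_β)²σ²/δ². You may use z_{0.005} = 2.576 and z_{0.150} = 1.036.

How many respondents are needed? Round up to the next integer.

n = 28

n = (z_{α/2} + z_β)² · σ² / δ²
  = (2.576 + 1.036)² · 1.3² / 0.9²
  = 13.0465 · 1.69 / 0.81
  = 27.22
Round up → n = 28.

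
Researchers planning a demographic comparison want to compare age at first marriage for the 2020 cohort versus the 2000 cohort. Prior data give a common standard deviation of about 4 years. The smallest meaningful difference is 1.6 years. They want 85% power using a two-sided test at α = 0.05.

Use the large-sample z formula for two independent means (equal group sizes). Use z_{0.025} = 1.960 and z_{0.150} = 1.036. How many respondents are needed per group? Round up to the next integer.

n = (z_{α/2} + z_β)² · (σ₁² + σ₂²) / δ²
  = (1.960 + 1.036)² · (2·4² = 32) / 1.6²
  = 8.9760 · 32 / 2.56
  = 112.20
Round up → n = 113 per group.

n = 113 per group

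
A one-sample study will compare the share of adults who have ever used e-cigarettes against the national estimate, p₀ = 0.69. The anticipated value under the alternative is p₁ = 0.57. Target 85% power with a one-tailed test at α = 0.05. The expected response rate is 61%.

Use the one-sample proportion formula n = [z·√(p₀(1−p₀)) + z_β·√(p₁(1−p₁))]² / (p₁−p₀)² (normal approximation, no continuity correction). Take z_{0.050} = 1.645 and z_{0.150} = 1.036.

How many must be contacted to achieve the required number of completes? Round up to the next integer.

n = [z_α·√(p₀q₀) + z_β·√(p₁q₁)]² / (p₁ − p₀)²
  = [1.645·√(0.69·0.31) + 1.036·√(0.57·0.43)]² / (-0.12)²
  = [1.645·0.4625 + 1.036·0.4951]² / 0.0144
  = [1.2737]² / 0.0144
  = 112.66
Adjust for 61% response: 112.66 / 0.61 = 184.69.
Round up → n = 185.

n = 185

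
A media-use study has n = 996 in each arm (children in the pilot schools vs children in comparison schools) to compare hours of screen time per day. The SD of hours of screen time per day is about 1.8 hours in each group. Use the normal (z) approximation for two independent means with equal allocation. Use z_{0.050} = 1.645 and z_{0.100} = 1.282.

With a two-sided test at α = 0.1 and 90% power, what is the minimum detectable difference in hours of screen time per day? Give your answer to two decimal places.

Minimum detectable difference ≈ 0.24 hours

δ = (z_{α/2} + z_β) · √((σ₁²+σ₂²)/n)
  = (1.645 + 1.282) · √(6.48/996)
  = 2.927 · √0.00651
  = 2.927 · 0.0807
  = 0.2361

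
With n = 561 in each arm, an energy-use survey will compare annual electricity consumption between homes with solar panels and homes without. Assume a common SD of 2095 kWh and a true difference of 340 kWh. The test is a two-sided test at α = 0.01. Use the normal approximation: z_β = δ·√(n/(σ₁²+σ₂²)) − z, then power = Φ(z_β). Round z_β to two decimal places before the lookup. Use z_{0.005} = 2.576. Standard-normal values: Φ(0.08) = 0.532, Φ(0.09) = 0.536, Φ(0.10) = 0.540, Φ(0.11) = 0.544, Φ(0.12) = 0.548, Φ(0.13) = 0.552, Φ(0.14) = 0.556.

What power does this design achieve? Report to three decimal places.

z_β = δ·√(n/(σ₁²+σ₂²)) − z_{α/2}
    = 340 · √(561/8778050) − 2.576
    = 340 · 0.00799 − 2.576
    = 2.7181 − 2.576 = 0.1421 → 0.14
Power = Φ(0.14) = 0.556.

Power ≈ 0.556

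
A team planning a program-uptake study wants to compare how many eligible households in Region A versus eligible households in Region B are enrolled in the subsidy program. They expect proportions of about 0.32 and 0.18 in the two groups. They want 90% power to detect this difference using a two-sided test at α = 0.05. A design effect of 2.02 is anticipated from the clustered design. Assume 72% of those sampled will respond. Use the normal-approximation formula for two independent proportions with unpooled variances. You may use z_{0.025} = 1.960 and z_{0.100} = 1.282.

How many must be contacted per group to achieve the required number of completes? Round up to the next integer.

n = (z_{α/2} + z_β)² · [p₁(1−p₁) + p₂(1−p₂)] / (p₁ − p₂)²
  = (1.960 + 1.282)² · (0.32·0.68 + 0.18·0.82) / (0.14)²
  = (3.242)² · (0.2176 + 0.1476) / 0.0196
  = 10.5106 · 0.3652 / 0.0196
  = 195.84
Design effect: 2.02 × 195.84 = 395.60.
Adjust for 72% response: 395.60 / 0.72 = 549.44.
Round up → n = 550 per group.

n = 550 per group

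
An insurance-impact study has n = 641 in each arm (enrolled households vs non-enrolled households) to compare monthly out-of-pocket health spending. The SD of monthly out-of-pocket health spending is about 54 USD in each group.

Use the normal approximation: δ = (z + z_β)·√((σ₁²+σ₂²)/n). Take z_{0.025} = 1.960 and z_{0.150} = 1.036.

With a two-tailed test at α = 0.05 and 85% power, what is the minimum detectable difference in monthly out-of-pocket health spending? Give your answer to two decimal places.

δ = (z_{α/2} + z_β) · √((σ₁²+σ₂²)/n)
  = (1.960 + 1.036) · √(5832/641)
  = 2.996 · √9.0983
  = 2.996 · 3.0163
  = 9.0369

Minimum detectable difference ≈ 9.04 USD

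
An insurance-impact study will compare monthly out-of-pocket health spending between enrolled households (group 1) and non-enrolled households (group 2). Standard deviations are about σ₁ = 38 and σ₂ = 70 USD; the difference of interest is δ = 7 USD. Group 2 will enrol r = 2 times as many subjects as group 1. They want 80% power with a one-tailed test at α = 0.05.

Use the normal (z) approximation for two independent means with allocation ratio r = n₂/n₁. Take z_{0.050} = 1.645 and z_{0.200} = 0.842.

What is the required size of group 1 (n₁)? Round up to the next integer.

n₁ = 492

n₁ = (z_α + z_β)² · (σ₁² + σ₂²/r) / δ²
   = (1.645 + 0.842)² · (38² + 70²/2) / 7²
   = 6.1852 · (1444 + 2450) / 49
   = 6.1852 · 3894 / 49
   = 491.53
Round up → n₁ = 492; n₂ = r·n₁ = 2 × 492 = 984.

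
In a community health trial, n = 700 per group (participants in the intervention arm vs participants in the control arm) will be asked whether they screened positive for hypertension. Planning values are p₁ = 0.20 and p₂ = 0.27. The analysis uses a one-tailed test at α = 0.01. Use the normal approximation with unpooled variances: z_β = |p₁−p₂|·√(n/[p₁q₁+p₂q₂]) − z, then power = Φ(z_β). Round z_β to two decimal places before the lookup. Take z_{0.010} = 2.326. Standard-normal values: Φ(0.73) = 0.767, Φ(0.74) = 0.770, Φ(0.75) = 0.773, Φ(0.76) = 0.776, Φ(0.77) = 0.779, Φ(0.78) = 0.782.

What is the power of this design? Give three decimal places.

Power ≈ 0.779

z_β = |p₁−p₂|·√(n/[p₁q₁+p₂q₂]) − z_α
    = 0.07 · √(700/0.3571) − 2.326
    = 0.07 · 44.2745 − 2.326
    = 3.0992 − 2.326 = 0.7732 → 0.77
Power = Φ(0.77) = 0.779.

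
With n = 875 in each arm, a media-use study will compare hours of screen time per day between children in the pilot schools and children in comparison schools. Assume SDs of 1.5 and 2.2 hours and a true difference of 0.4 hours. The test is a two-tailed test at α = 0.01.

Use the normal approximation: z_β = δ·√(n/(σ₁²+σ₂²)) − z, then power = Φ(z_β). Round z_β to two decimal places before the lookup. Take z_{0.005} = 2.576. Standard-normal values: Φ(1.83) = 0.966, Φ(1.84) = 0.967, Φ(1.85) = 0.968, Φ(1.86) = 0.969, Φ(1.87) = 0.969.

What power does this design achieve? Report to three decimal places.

Power ≈ 0.969

z_β = δ·√(n/(σ₁²+σ₂²)) − z_{α/2}
    = 0.4 · √(875/7.09) − 2.576
    = 0.4 · 11.10915 − 2.576
    = 4.4437 − 2.576 = 1.8677 → 1.87
Power = Φ(1.87) = 0.969.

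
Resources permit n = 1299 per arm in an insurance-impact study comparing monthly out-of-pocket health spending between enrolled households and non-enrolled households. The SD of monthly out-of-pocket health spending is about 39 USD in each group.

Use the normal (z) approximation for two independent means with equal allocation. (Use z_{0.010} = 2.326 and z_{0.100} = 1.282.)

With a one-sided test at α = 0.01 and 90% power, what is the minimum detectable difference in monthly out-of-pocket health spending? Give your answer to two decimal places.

Minimum detectable difference ≈ 5.52 USD

δ = (z_α + z_β) · √((σ₁²+σ₂²)/n)
  = (2.326 + 1.282) · √(3042/1299)
  = 3.608 · √2.3418
  = 3.608 · 1.5303
  = 5.5213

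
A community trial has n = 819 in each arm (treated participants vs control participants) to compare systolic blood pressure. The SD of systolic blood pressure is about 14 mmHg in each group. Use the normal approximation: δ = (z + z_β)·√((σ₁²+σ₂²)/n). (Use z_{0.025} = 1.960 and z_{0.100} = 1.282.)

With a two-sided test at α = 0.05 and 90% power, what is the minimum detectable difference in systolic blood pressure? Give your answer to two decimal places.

Minimum detectable difference ≈ 2.24 mmHg

δ = (z_{α/2} + z_β) · √((σ₁²+σ₂²)/n)
  = (1.960 + 1.282) · √(392/819)
  = 3.242 · √0.47863
  = 3.242 · 0.6918
  = 2.2429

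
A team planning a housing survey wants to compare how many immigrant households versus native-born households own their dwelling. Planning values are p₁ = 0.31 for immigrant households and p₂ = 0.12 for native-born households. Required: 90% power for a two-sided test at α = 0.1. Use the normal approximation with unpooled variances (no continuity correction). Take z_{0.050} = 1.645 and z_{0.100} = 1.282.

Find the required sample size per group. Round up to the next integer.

n = (z_{α/2} + z_β)² · [p₁(1−p₁) + p₂(1−p₂)] / (p₁ − p₂)²
  = (1.645 + 1.282)² · (0.31·0.69 + 0.12·0.88) / (0.19)²
  = (2.927)² · (0.2139 + 0.1056) / 0.0361
  = 8.5673 · 0.3195 / 0.0361
  = 75.82
Round up → n = 76 per group.

n = 76 per group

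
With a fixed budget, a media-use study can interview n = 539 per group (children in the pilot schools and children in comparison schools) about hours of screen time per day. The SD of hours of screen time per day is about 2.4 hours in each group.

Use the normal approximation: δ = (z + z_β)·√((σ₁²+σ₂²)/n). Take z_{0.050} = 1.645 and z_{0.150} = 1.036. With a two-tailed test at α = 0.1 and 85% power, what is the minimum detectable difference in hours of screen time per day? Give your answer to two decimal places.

Minimum detectable difference ≈ 0.39 hours

δ = (z_{α/2} + z_β) · √((σ₁²+σ₂²)/n)
  = (1.645 + 1.036) · √(11.52/539)
  = 2.681 · √0.02137
  = 2.681 · 0.1462
  = 0.3919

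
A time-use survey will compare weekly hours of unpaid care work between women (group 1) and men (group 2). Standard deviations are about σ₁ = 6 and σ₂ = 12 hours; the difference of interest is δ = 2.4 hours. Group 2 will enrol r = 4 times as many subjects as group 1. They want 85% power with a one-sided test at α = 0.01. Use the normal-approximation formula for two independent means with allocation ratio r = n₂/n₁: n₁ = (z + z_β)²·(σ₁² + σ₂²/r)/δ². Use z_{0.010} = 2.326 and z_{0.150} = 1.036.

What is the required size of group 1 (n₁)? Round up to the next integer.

n₁ = 142

n₁ = (z_α + z_β)² · (σ₁² + σ₂²/r) / δ²
   = (2.326 + 1.036)² · (6² + 12²/4) / 2.4²
   = 11.3030 · (36 + 36) / 5.76
   = 11.3030 · 72 / 5.76
   = 141.29
Round up → n₁ = 142; n₂ = r·n₁ = 4 × 142 = 568.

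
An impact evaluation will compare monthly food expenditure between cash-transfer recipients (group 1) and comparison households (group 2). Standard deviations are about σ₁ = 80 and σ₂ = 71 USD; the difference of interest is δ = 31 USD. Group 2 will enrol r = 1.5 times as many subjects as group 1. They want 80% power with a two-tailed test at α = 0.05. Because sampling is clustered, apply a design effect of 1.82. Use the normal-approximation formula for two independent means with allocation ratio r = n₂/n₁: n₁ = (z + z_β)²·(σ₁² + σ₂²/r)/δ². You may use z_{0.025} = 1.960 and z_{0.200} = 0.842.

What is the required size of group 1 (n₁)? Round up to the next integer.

n₁ = (z_{α/2} + z_β)² · (σ₁² + σ₂²/r) / δ²
   = (1.960 + 0.842)² · (80² + 71²/1.5) / 31²
   = 7.8512 · (6400 + 3360.7) / 961
   = 7.8512 · 9760.7 / 961
   = 79.74
Design effect: 1.82 × 79.74 = 145.13.
Round up → n₁ = 146; n₂ = r·n₁ = 1.5 × 146 = 219.

n₁ = 146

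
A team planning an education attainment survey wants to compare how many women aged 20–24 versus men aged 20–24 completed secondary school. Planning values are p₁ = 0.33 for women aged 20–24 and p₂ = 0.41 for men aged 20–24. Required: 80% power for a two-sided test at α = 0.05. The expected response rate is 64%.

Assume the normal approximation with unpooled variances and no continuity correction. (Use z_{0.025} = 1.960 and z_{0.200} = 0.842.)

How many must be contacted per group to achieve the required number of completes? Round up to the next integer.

n = 888 per group

n = (z_{α/2} + z_β)² · [p₁(1−p₁) + p₂(1−p₂)] / (p₁ − p₂)²
  = (1.960 + 0.842)² · (0.33·0.67 + 0.41·0.59) / (-0.08)²
  = (2.802)² · (0.2211 + 0.2419) / 0.0064
  = 7.8512 · 0.4630 / 0.0064
  = 567.99
Adjust for 64% response: 567.99 / 0.64 = 887.48.
Round up → n = 888 per group.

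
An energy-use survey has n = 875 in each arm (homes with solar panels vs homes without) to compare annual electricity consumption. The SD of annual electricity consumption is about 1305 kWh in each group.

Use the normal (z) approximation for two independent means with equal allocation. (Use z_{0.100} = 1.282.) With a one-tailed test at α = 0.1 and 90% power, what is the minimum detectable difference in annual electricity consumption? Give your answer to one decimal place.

δ = (z_α + z_β) · √((σ₁²+σ₂²)/n)
  = (1.282 + 1.282) · √(3406050/875)
  = 2.564 · √3892.6
  = 2.564 · 62.3909
  = 159.9704

Minimum detectable difference ≈ 160.0 kWh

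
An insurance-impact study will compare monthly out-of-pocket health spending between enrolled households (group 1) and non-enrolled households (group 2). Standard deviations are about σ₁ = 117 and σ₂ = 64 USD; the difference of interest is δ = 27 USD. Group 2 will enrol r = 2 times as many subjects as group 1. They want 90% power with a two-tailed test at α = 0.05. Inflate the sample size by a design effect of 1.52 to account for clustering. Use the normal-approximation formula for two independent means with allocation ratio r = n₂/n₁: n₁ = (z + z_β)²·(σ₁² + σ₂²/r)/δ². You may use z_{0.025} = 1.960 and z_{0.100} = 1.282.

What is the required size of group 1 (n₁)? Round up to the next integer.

n₁ = (z_{α/2} + z_β)² · (σ₁² + σ₂²/r) / δ²
   = (1.960 + 1.282)² · (117² + 64²/2) / 27²
   = 10.5106 · (13689 + 2048) / 729
   = 10.5106 · 15737 / 729
   = 226.89
Design effect: 1.52 × 226.89 = 344.88.
Round up → n₁ = 345; n₂ = r·n₁ = 2 × 345 = 690.

n₁ = 345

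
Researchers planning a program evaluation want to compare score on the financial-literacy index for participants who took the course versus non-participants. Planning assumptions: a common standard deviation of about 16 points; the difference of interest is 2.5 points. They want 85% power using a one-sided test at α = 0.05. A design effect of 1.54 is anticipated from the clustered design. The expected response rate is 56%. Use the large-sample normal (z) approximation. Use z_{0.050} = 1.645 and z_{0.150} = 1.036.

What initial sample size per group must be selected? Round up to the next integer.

n = 1620 per group

n = (z_α + z_β)² · (σ₁² + σ₂²) / δ²
  = (1.645 + 1.036)² · (2·16² = 512) / 2.5²
  = 7.1878 · 512 / 6.25
  = 588.82
Design effect: 1.54 × 588.82 = 906.78.
Adjust for 56% response: 906.78 / 0.56 = 1619.26.
Round up → n = 1620 per group.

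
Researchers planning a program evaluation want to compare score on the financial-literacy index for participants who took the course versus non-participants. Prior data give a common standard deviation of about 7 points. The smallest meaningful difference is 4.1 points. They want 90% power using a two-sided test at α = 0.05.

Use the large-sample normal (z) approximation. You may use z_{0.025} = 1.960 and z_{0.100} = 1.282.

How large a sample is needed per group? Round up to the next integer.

n = 62 per group

n = (z_{α/2} + z_β)² · (σ₁² + σ₂²) / δ²
  = (1.960 + 1.282)² · (2·7² = 98) / 4.1²
  = 10.5106 · 98 / 16.81
  = 61.28
Round up → n = 62 per group.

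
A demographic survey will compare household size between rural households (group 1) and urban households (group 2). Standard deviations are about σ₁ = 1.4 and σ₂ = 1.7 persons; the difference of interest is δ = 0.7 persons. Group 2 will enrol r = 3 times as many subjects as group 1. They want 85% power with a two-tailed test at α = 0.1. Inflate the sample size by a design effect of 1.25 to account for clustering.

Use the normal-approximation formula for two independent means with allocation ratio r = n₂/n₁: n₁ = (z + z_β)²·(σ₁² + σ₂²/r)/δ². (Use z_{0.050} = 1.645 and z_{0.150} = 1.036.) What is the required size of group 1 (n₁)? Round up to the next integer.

n₁ = 54

n₁ = (z_{α/2} + z_β)² · (σ₁² + σ₂²/r) / δ²
   = (1.645 + 1.036)² · (1.4² + 1.7²/3) / 0.7²
   = 7.1878 · (1.96 + 0.96333) / 0.49
   = 7.1878 · 2.9233 / 0.49
   = 42.88
Design effect: 1.25 × 42.88 = 53.60.
Round up → n₁ = 54; n₂ = r·n₁ = 3 × 54 = 162.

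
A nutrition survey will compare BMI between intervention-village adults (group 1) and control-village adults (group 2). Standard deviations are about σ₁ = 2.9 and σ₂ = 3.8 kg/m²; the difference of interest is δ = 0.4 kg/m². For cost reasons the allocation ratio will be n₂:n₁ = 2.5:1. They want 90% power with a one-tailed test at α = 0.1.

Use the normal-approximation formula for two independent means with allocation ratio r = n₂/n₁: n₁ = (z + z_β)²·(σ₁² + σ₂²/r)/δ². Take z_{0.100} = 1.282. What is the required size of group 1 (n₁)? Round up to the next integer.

n₁ = 583

n₁ = (z_α + z_β)² · (σ₁² + σ₂²/r) / δ²
   = (1.282 + 1.282)² · (2.9² + 3.8²/2.5) / 0.4²
   = 6.5741 · (8.41 + 5.776) / 0.16
   = 6.5741 · 14.186 / 0.16
   = 582.88
Round up → n₁ = 583; n₂ = r·n₁ = 2.5 × 583 = 1458.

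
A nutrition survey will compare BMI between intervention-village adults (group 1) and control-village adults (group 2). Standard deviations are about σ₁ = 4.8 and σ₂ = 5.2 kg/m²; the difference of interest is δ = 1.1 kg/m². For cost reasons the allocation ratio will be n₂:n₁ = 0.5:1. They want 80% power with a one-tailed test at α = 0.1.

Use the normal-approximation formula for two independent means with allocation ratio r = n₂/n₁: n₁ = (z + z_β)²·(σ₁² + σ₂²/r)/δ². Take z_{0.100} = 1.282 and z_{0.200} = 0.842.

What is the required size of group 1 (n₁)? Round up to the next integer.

n₁ = 288

n₁ = (z_α + z_β)² · (σ₁² + σ₂²/r) / δ²
   = (1.282 + 0.842)² · (4.8² + 5.2²/0.5) / 1.1²
   = 4.5114 · (23.04 + 54.08) / 1.21
   = 4.5114 · 77.12 / 1.21
   = 287.53
Round up → n₁ = 288; n₂ = r·n₁ = 0.5 × 288 = 144.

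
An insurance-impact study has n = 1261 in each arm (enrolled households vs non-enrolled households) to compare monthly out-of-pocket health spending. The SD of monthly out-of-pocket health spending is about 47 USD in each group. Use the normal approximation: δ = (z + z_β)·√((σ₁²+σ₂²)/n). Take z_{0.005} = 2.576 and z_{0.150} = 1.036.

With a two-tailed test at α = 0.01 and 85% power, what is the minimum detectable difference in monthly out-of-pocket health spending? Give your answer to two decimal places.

δ = (z_{α/2} + z_β) · √((σ₁²+σ₂²)/n)
  = (2.576 + 1.036) · √(4418/1261)
  = 3.612 · √3.5036
  = 3.612 · 1.8718
  = 6.7609

Minimum detectable difference ≈ 6.76 USD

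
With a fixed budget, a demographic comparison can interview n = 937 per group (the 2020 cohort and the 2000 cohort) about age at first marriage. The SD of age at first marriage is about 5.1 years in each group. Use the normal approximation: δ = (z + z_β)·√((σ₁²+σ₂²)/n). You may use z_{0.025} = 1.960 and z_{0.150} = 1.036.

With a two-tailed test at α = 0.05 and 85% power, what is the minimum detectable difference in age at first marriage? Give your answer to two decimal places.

Minimum detectable difference ≈ 0.71 years

δ = (z_{α/2} + z_β) · √((σ₁²+σ₂²)/n)
  = (1.960 + 1.036) · √(52.02/937)
  = 2.996 · √0.05552
  = 2.996 · 0.2356
  = 0.7059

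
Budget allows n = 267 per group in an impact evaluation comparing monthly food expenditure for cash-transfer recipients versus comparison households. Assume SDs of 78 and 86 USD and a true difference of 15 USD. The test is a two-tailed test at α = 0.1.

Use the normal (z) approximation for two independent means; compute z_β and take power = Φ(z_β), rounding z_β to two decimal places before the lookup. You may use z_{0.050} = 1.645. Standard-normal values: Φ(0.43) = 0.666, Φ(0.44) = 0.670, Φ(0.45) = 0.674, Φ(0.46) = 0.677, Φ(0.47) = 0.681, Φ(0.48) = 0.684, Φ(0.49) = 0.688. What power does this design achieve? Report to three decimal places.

z_β = δ·√(n/(σ₁²+σ₂²)) − z_{α/2}
    = 15 · √(267/13480) − 1.645
    = 15 · 0.14074 − 1.645
    = 2.1111 − 1.645 = 0.4661 → 0.47
Power = Φ(0.47) = 0.681.

Power ≈ 0.681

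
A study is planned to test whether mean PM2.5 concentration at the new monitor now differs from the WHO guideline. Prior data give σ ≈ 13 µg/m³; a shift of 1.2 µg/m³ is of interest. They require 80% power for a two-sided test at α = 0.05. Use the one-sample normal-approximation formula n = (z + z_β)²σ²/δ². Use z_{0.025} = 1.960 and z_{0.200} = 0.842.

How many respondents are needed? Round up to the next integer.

n = 922

n = (z_{α/2} + z_β)² · σ² / δ²
  = (1.960 + 0.842)² · 13² / 1.2²
  = 7.8512 · 169 / 1.44
  = 921.43
Round up → n = 922.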